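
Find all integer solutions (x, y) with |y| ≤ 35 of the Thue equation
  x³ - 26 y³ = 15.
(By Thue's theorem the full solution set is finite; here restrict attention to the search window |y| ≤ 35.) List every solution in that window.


The equation is x³ - 26y³ = 15. For fixed y, x³ = 26·y³ + 15, so a solution requires the RHS to be a perfect cube.
Strategy: iterate y from -35 to 35, compute RHS = 26·y³ + 15, and check whether it is a (positive or negative) perfect cube.
Check small values of y:
  y = 0: RHS = 15 is not a perfect cube.
  y = 1: RHS = 41 is not a perfect cube.
  y = -1: RHS = -11 is not a perfect cube.
  y = 2: RHS = 223 is not a perfect cube.
  y = -2: RHS = -193 is not a perfect cube.
  y = 3: RHS = 717 is not a perfect cube.
  y = -3: RHS = -687 is not a perfect cube.
Continuing the search up to |y| = 35 finds no solutions either.
No (x, y) in the scanned range satisfies the equation.

No integer solutions with |y| ≤ 35.


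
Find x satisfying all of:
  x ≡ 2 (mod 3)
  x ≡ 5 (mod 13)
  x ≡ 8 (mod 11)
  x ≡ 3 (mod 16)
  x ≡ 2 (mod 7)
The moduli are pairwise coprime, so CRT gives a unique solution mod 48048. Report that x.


Product of moduli M = 3 · 13 · 11 · 16 · 7 = 48048.
Merge one congruence at a time:
  Start: x ≡ 2 (mod 3).
  Combine with x ≡ 5 (mod 13); new modulus lcm = 39.
    Write x = 2 + 3·t and substitute into x ≡ 5 (mod 13): 3·t ≡ 5 − 2 = 3 (mod 13).
    The inverse of 3 mod 13 is 9 (since 3·9 = 27 = 2·13 + 1), so t ≡ 9·3 = 27 ≡ 1 (mod 13).
    Then x = 2 + 3·1 = 5, valid modulo lcm(3, 13) = 39: x ≡ 5 (mod 39).
  Combine with x ≡ 8 (mod 11); new modulus lcm = 429.
    Write x = 5 + 39·t and substitute into x ≡ 8 (mod 11): 39·t ≡ 8 − 5 = 3 (mod 11).
    Reduce coefficients mod 11: 6·t ≡ 3 (mod 11).
    The inverse of 6 mod 11 is 2 (since 6·2 = 12 = 1·11 + 1), so t ≡ 2·3 = 6 ≡ 6 (mod 11).
    Then x = 5 + 39·6 = 239, valid modulo lcm(39, 11) = 429: x ≡ 239 (mod 429).
  Combine with x ≡ 3 (mod 16); new modulus lcm = 6864.
    Write x = 239 + 429·t and substitute into x ≡ 3 (mod 16): 429·t ≡ 3 − 239 = -236 (mod 16).
    Reduce coefficients mod 16: 13·t ≡ 4 (mod 16).
    The inverse of 13 mod 16 is 5 (since 13·5 = 65 = 4·16 + 1), so t ≡ 5·4 = 20 ≡ 4 (mod 16).
    Then x = 239 + 429·4 = 1955, valid modulo lcm(429, 16) = 6864: x ≡ 1955 (mod 6864).
  Combine with x ≡ 2 (mod 7); new modulus lcm = 48048.
    Write x = 1955 + 6864·t and substitute into x ≡ 2 (mod 7): 6864·t ≡ 2 − 1955 = -1953 (mod 7).
    Reduce coefficients mod 7: 4·t ≡ 0 (mod 7).
    The inverse of 4 mod 7 is 2 (since 4·2 = 8 = 1·7 + 1), so t ≡ 2·0 = 0 ≡ 0 (mod 7).
    Then x = 1955 + 6864·0 = 1955, valid modulo lcm(6864, 7) = 48048: x ≡ 1955 (mod 48048).
Verify against each original: 1955 mod 3 = 2, 1955 mod 13 = 5, 1955 mod 11 = 8, 1955 mod 16 = 3, 1955 mod 7 = 2.

x ≡ 1955 (mod 48048).


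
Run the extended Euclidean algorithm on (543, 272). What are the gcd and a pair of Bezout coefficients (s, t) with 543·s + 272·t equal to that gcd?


Euclidean algorithm on (543, 272) — divide until remainder is 0:
  543 = 1 · 272 + 271
  272 = 1 · 271 + 1
  271 = 271 · 1 + 0
gcd(543, 272) = 1.
Track Bezout coefficients alongside the remainders: start with r₀ = 543 = a·1 + b·0 (s = 1, t = 0) and r₁ = 272 = a·0 + b·1 (s = 0, t = 1); each new remainder r_{k+1} = r_{k-1} − q_k·r_k inherits s_{k+1} = s_{k-1} − q_k·s_k, t_{k+1} = t_{k-1} − q_k·t_k, so r_k = a·s_k + b·t_k at every step:
  q = 1: r = 271, s = 1 − 1·0 = 1, t = 0 − 1·1 = -1  (check: 543·1 + 272·(-1) = 271)
  q = 1: r = 1, s = 0 − 1·1 = -1, t = 1 − 1·(-1) = 2  (check: 543·(-1) + 272·2 = 1)
The row with r = 1 (the gcd) gives the Bezout coefficients s = -1, t = 2.
Result: 543 · (-1) + 272 · (2) = 1.

gcd(543, 272) = 1; s = -1, t = 2 (check: 543·(-1) + 272·2 = 1).


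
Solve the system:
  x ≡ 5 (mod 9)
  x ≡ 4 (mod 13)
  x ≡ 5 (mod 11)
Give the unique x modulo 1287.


Moduli 9, 13, 11 are pairwise coprime; by CRT there is a unique solution modulo M = 9 · 13 · 11 = 1287.
Solve pairwise, accumulating the modulus:
  Start with x ≡ 5 (mod 9).
  Combine with x ≡ 4 (mod 13): since gcd(9, 13) = 1, we get a unique residue mod 117.
    Write x = 5 + 9·t and substitute into x ≡ 4 (mod 13): 9·t ≡ 4 − 5 = -1 (mod 13).
    Reduce coefficients mod 13: 9·t ≡ 12 (mod 13).
    The inverse of 9 mod 13 is 3 (since 9·3 = 27 = 2·13 + 1), so t ≡ 3·12 = 36 ≡ 10 (mod 13).
    Then x = 5 + 9·10 = 95, valid modulo lcm(9, 13) = 117: x ≡ 95 (mod 117).
  Combine with x ≡ 5 (mod 11): since gcd(117, 11) = 1, we get a unique residue mod 1287.
    Write x = 95 + 117·t and substitute into x ≡ 5 (mod 11): 117·t ≡ 5 − 95 = -90 (mod 11).
    Reduce coefficients mod 11: 7·t ≡ 9 (mod 11).
    The inverse of 7 mod 11 is 8 (since 7·8 = 56 = 5·11 + 1), so t ≡ 8·9 = 72 ≡ 6 (mod 11).
    Then x = 95 + 117·6 = 797, valid modulo lcm(117, 11) = 1287: x ≡ 797 (mod 1287).
Verify: 797 mod 9 = 5 ✓, 797 mod 13 = 4 ✓, 797 mod 11 = 5 ✓.

x ≡ 797 (mod 1287).


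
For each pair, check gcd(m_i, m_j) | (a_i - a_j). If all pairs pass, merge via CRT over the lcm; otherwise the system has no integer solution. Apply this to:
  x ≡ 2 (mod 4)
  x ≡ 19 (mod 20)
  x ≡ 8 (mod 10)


Moduli 4, 20, 10 are not pairwise coprime, so CRT works modulo lcm(m_i) when all pairwise compatibility conditions hold.
Pairwise compatibility: gcd(m_i, m_j) must divide a_i - a_j for every pair.
Merge one congruence at a time:
  Start: x ≡ 2 (mod 4).
  Combine with x ≡ 19 (mod 20): gcd(4, 20) = 4, and 19 - 2 = 17 is NOT divisible by 4.
    ⇒ system is inconsistent (no integer solution).

No solution (the system is inconsistent).


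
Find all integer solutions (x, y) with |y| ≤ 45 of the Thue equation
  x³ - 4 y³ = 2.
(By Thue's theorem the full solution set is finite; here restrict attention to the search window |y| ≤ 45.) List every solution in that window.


The equation is x³ - 4y³ = 2. For fixed y, x³ = 4·y³ + 2, so a solution requires the RHS to be a perfect cube.
Strategy: iterate y from -45 to 45, compute RHS = 4·y³ + 2, and check whether it is a (positive or negative) perfect cube.
Check small values of y:
  y = 0: RHS = 2 is not a perfect cube.
  y = 1: RHS = 6 is not a perfect cube.
  y = -1: RHS = -2 is not a perfect cube.
  y = 2: RHS = 34 is not a perfect cube.
  y = -2: RHS = -30 is not a perfect cube.
  y = 3: RHS = 110 is not a perfect cube.
  y = -3: RHS = -106 is not a perfect cube.
Continuing the search up to |y| = 45 finds no solutions either.
No (x, y) in the scanned range satisfies the equation.

No integer solutions with |y| ≤ 45.


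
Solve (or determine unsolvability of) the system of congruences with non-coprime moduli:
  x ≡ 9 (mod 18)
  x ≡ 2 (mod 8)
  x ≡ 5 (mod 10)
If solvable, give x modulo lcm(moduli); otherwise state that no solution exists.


Moduli 18, 8, 10 are not pairwise coprime, so CRT works modulo lcm(m_i) when all pairwise compatibility conditions hold.
Pairwise compatibility: gcd(m_i, m_j) must divide a_i - a_j for every pair.
Merge one congruence at a time:
  Start: x ≡ 9 (mod 18).
  Combine with x ≡ 2 (mod 8): gcd(18, 8) = 2, and 2 - 9 = -7 is NOT divisible by 2.
    ⇒ system is inconsistent (no integer solution).

No solution (the system is inconsistent).


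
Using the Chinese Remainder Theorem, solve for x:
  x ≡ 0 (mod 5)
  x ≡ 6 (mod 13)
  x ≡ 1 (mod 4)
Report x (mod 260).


Moduli 5, 13, 4 are pairwise coprime; by CRT there is a unique solution modulo M = 5 · 13 · 4 = 260.
Solve pairwise, accumulating the modulus:
  Start with x ≡ 0 (mod 5).
  Combine with x ≡ 6 (mod 13): since gcd(5, 13) = 1, we get a unique residue mod 65.
    Write x = 0 + 5·t and substitute into x ≡ 6 (mod 13): 5·t ≡ 6 − 0 = 6 (mod 13).
    The inverse of 5 mod 13 is 8 (since 5·8 = 40 = 3·13 + 1), so t ≡ 8·6 = 48 ≡ 9 (mod 13).
    Then x = 0 + 5·9 = 45, valid modulo lcm(5, 13) = 65: x ≡ 45 (mod 65).
  Combine with x ≡ 1 (mod 4): since gcd(65, 4) = 1, we get a unique residue mod 260.
    Write x = 45 + 65·t and substitute into x ≡ 1 (mod 4): 65·t ≡ 1 − 45 = -44 (mod 4).
    Reduce coefficients mod 4: 1·t ≡ 0 (mod 4).
    So t ≡ 0 (mod 4).
    Then x = 45 + 65·0 = 45, valid modulo lcm(65, 4) = 260: x ≡ 45 (mod 260).
Verify: 45 mod 5 = 0 ✓, 45 mod 13 = 6 ✓, 45 mod 4 = 1 ✓.

x ≡ 45 (mod 260).


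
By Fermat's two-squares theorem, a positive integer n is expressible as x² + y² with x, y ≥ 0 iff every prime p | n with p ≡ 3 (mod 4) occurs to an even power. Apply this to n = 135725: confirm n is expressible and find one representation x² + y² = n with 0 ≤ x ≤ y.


Step 1: Factor n = 135725 = 5^2 · 61 · 89.
Step 2: Check the mod-4 condition on each prime factor: 5 ≡ 1 (mod 4), exponent 2; 61 ≡ 1 (mod 4), exponent 1; 89 ≡ 1 (mod 4), exponent 1.
All primes ≡ 3 (mod 4) appear to even exponent (or don't appear), so by the two-squares theorem n IS expressible as a sum of two squares.
Step 3: Build a representation. Group n = k² · m with k = 5 and m = 61 · 89 = 5429 (a product of primes ≡ 1 (mod 4)); a representation of m scales to one of n via (k·x)² + (k·y)² = k²(x² + y²). Each prime p ≡ 1 (mod 4) is itself a sum of two squares; find a² by testing p − a² for a perfect square:
  61: 61 − 1² = 60, 61 − 2² = 57, 61 − 3² = 52, 61 − 4² = 45, 61 − 5² = 36 = 6² ⇒ 61 = 5² + 6².
  89: 89 − 1² = 88, 89 − 2² = 85, 89 − 3² = 80, 89 − 4² = 73, 89 − 5² = 64 = 8² ⇒ 89 = 5² + 8².
  Combine using the Brahmagupta–Fibonacci identity (a² + b²)(c² + d²) = (ac − bd)² + (ad + bc)² = (ac + bd)² + (ad − bc)²:
  61 · 89 = 5429: from (5² + 6²)(5² + 8²), take (5·5 − 6·8, 5·8 + 6·5) = (25 − 48, 40 + 30) = (-23, 70); dropping signs (only squares matter) gives (23, 70); check 23² + 70² = 529 + 4900 = 5429 ✓.
  Scale by k = 5: (5·23, 5·70) = (115, 350).
Step 4: Order so x ≤ y and verify: 115² + 350² = 13225 + 122500 = 135725 = n. ✓

n = 135725 = 115² + 350² (one valid representation with x ≤ y).


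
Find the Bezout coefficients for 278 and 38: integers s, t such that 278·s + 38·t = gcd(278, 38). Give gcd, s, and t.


Euclidean algorithm on (278, 38) — divide until remainder is 0:
  278 = 7 · 38 + 12
  38 = 3 · 12 + 2
  12 = 6 · 2 + 0
gcd(278, 38) = 2.
Track Bezout coefficients alongside the remainders: start with r₀ = 278 = a·1 + b·0 (s = 1, t = 0) and r₁ = 38 = a·0 + b·1 (s = 0, t = 1); each new remainder r_{k+1} = r_{k-1} − q_k·r_k inherits s_{k+1} = s_{k-1} − q_k·s_k, t_{k+1} = t_{k-1} − q_k·t_k, so r_k = a·s_k + b·t_k at every step:
  q = 7: r = 12, s = 1 − 7·0 = 1, t = 0 − 7·1 = -7  (check: 278·1 + 38·(-7) = 12)
  q = 3: r = 2, s = 0 − 3·1 = -3, t = 1 − 3·(-7) = 22  (check: 278·(-3) + 38·22 = 2)
The row with r = 2 (the gcd) gives the Bezout coefficients s = -3, t = 22.
Result: 278 · (-3) + 38 · (22) = 2.

gcd(278, 38) = 2; s = -3, t = 22 (check: 278·(-3) + 38·22 = 2).


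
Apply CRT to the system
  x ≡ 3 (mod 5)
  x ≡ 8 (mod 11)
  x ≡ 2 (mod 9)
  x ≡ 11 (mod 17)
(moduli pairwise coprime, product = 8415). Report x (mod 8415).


Product of moduli M = 5 · 11 · 9 · 17 = 8415.
Merge one congruence at a time:
  Start: x ≡ 3 (mod 5).
  Combine with x ≡ 8 (mod 11); new modulus lcm = 55.
    Write x = 3 + 5·t and substitute into x ≡ 8 (mod 11): 5·t ≡ 8 − 3 = 5 (mod 11).
    The inverse of 5 mod 11 is 9 (since 5·9 = 45 = 4·11 + 1), so t ≡ 9·5 = 45 ≡ 1 (mod 11).
    Then x = 3 + 5·1 = 8, valid modulo lcm(5, 11) = 55: x ≡ 8 (mod 55).
  Combine with x ≡ 2 (mod 9); new modulus lcm = 495.
    Write x = 8 + 55·t and substitute into x ≡ 2 (mod 9): 55·t ≡ 2 − 8 = -6 (mod 9).
    Reduce coefficients mod 9: 1·t ≡ 3 (mod 9).
    So t ≡ 3 (mod 9).
    Then x = 8 + 55·3 = 173, valid modulo lcm(55, 9) = 495: x ≡ 173 (mod 495).
  Combine with x ≡ 11 (mod 17); new modulus lcm = 8415.
    Write x = 173 + 495·t and substitute into x ≡ 11 (mod 17): 495·t ≡ 11 − 173 = -162 (mod 17).
    Reduce coefficients mod 17: 2·t ≡ 8 (mod 17).
    The inverse of 2 mod 17 is 9 (since 2·9 = 18 = 1·17 + 1), so t ≡ 9·8 = 72 ≡ 4 (mod 17).
    Then x = 173 + 495·4 = 2153, valid modulo lcm(495, 17) = 8415: x ≡ 2153 (mod 8415).
Verify against each original: 2153 mod 5 = 3, 2153 mod 11 = 8, 2153 mod 9 = 2, 2153 mod 17 = 11.

x ≡ 2153 (mod 8415).


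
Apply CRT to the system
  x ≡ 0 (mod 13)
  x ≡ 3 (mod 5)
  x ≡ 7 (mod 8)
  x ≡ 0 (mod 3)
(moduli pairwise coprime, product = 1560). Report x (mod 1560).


Product of moduli M = 13 · 5 · 8 · 3 = 1560.
Merge one congruence at a time:
  Start: x ≡ 0 (mod 13).
  Combine with x ≡ 3 (mod 5); new modulus lcm = 65.
    Write x = 0 + 13·t and substitute into x ≡ 3 (mod 5): 13·t ≡ 3 − 0 = 3 (mod 5).
    Reduce coefficients mod 5: 3·t ≡ 3 (mod 5).
    The inverse of 3 mod 5 is 2 (since 3·2 = 6 = 1·5 + 1), so t ≡ 2·3 = 6 ≡ 1 (mod 5).
    Then x = 0 + 13·1 = 13, valid modulo lcm(13, 5) = 65: x ≡ 13 (mod 65).
  Combine with x ≡ 7 (mod 8); new modulus lcm = 520.
    Write x = 13 + 65·t and substitute into x ≡ 7 (mod 8): 65·t ≡ 7 − 13 = -6 (mod 8).
    Reduce coefficients mod 8: 1·t ≡ 2 (mod 8).
    So t ≡ 2 (mod 8).
    Then x = 13 + 65·2 = 143, valid modulo lcm(65, 8) = 520: x ≡ 143 (mod 520).
  Combine with x ≡ 0 (mod 3); new modulus lcm = 1560.
    Write x = 143 + 520·t and substitute into x ≡ 0 (mod 3): 520·t ≡ 0 − 143 = -143 (mod 3).
    Reduce coefficients mod 3: 1·t ≡ 1 (mod 3).
    So t ≡ 1 (mod 3).
    Then x = 143 + 520·1 = 663, valid modulo lcm(520, 3) = 1560: x ≡ 663 (mod 1560).
Verify against each original: 663 mod 13 = 0, 663 mod 5 = 3, 663 mod 8 = 7, 663 mod 3 = 0.

x ≡ 663 (mod 1560).


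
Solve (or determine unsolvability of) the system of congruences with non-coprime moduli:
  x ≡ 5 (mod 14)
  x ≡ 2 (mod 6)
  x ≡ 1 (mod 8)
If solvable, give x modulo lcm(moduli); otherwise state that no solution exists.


Moduli 14, 6, 8 are not pairwise coprime, so CRT works modulo lcm(m_i) when all pairwise compatibility conditions hold.
Pairwise compatibility: gcd(m_i, m_j) must divide a_i - a_j for every pair.
Merge one congruence at a time:
  Start: x ≡ 5 (mod 14).
  Combine with x ≡ 2 (mod 6): gcd(14, 6) = 2, and 2 - 5 = -3 is NOT divisible by 2.
    ⇒ system is inconsistent (no integer solution).

No solution (the system is inconsistent).


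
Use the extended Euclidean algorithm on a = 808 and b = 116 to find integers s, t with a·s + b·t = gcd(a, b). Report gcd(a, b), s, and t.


Euclidean algorithm on (808, 116) — divide until remainder is 0:
  808 = 6 · 116 + 112
  116 = 1 · 112 + 4
  112 = 28 · 4 + 0
gcd(808, 116) = 4.
Track Bezout coefficients alongside the remainders: start with r₀ = 808 = a·1 + b·0 (s = 1, t = 0) and r₁ = 116 = a·0 + b·1 (s = 0, t = 1); each new remainder r_{k+1} = r_{k-1} − q_k·r_k inherits s_{k+1} = s_{k-1} − q_k·s_k, t_{k+1} = t_{k-1} − q_k·t_k, so r_k = a·s_k + b·t_k at every step:
  q = 6: r = 112, s = 1 − 6·0 = 1, t = 0 − 6·1 = -6  (check: 808·1 + 116·(-6) = 112)
  q = 1: r = 4, s = 0 − 1·1 = -1, t = 1 − 1·(-6) = 7  (check: 808·(-1) + 116·7 = 4)
The row with r = 4 (the gcd) gives the Bezout coefficients s = -1, t = 7.
Result: 808 · (-1) + 116 · (7) = 4.

gcd(808, 116) = 4; s = -1, t = 7 (check: 808·(-1) + 116·7 = 4).


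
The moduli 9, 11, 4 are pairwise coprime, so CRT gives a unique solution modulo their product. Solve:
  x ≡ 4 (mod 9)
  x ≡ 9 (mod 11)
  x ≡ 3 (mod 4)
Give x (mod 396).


Moduli 9, 11, 4 are pairwise coprime; by CRT there is a unique solution modulo M = 9 · 11 · 4 = 396.
Solve pairwise, accumulating the modulus:
  Start with x ≡ 4 (mod 9).
  Combine with x ≡ 9 (mod 11): since gcd(9, 11) = 1, we get a unique residue mod 99.
    Write x = 4 + 9·t and substitute into x ≡ 9 (mod 11): 9·t ≡ 9 − 4 = 5 (mod 11).
    The inverse of 9 mod 11 is 5 (since 9·5 = 45 = 4·11 + 1), so t ≡ 5·5 = 25 ≡ 3 (mod 11).
    Then x = 4 + 9·3 = 31, valid modulo lcm(9, 11) = 99: x ≡ 31 (mod 99).
  Combine with x ≡ 3 (mod 4): since gcd(99, 4) = 1, we get a unique residue mod 396.
    Write x = 31 + 99·t and substitute into x ≡ 3 (mod 4): 99·t ≡ 3 − 31 = -28 (mod 4).
    Reduce coefficients mod 4: 3·t ≡ 0 (mod 4).
    The inverse of 3 mod 4 is 3 (since 3·3 = 9 = 2·4 + 1), so t ≡ 3·0 = 0 ≡ 0 (mod 4).
    Then x = 31 + 99·0 = 31, valid modulo lcm(99, 4) = 396: x ≡ 31 (mod 396).
Verify: 31 mod 9 = 4 ✓, 31 mod 11 = 9 ✓, 31 mod 4 = 3 ✓.

x ≡ 31 (mod 396).


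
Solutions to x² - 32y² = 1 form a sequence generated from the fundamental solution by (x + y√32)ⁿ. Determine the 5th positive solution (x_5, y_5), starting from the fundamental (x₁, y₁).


Step 1: Find the fundamental solution (x₁, y₁) of x² - 32y² = 1.
  Expand √32 as a continued fraction. a₀ = ⌊√32⌋ = 5; iterate m_{k+1} = d_k·a_k − m_k, d_{k+1} = (32 − m_{k+1}²)/d_k, a_{k+1} = ⌊(a₀ + m_{k+1})/d_{k+1}⌋ (starting m₀ = 0, d₀ = 1), with convergents p_k = a_k·p_{k-1} + p_{k-2}, q_k = a_k·q_{k-1} + q_{k-2} (p₋₁ = 1, q₋₁ = 0):
  k = 0: a₀ = 5; p₀/q₀ = 5/1; p₀² − 32·q₀² = 25 − 32 = -7.
  k = 1: m = 5, d = 7, a = ⌊(5 + 5)/7⌋ = 1; p/q = (1·5 + 1)/(1·1 + 0) = 6/1; p² − 32·q² = 36 − 32 = 4.
  k = 2: m = 2, d = 4, a = ⌊(5 + 2)/4⌋ = 1; p/q = (1·6 + 5)/(1·1 + 1) = 11/2; p² − 32·q² = 121 − 128 = -7.
  k = 3: m = 2, d = 7, a = ⌊(5 + 2)/7⌋ = 1; p/q = (1·11 + 6)/(1·2 + 1) = 17/3; p² − 32·q² = 289 − 288 = 1.
  The first convergent with p² − 32·q² = 1 gives the fundamental solution (x₁, y₁) = (17, 3).
Step 2: Apply the recurrence (x_{n+1}, y_{n+1}) = (x₁x_n + 32y₁y_n, x₁y_n + y₁x_n) repeatedly.
  From (x_1, y_1) = (17, 3): x_2 = 17·17 + 32·3·3 = 577; y_2 = 17·3 + 3·17 = 102.
  From (x_2, y_2) = (577, 102): x_3 = 17·577 + 32·3·102 = 19601; y_3 = 17·102 + 3·577 = 3465.
  From (x_3, y_3) = (19601, 3465): x_4 = 17·19601 + 32·3·3465 = 665857; y_4 = 17·3465 + 3·19601 = 117708.
  From (x_4, y_4) = (665857, 117708): x_5 = 17·665857 + 32·3·117708 = 22619537; y_5 = 17·117708 + 3·665857 = 3998607.
Step 3: Verify x_5² - 32·y_5² = 511643454094369 - 511643454094368 = 1 (should be 1). ✓

(x_1, y_1) = (17, 3); (x_5, y_5) = (22619537, 3998607).


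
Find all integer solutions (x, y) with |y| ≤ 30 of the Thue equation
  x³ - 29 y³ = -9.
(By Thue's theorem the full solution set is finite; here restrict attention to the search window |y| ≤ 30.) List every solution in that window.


The equation is x³ - 29y³ = -9. For fixed y, x³ = 29·y³ − 9, so a solution requires the RHS to be a perfect cube.
Strategy: iterate y from -30 to 30, compute RHS = 29·y³ − 9, and check whether it is a (positive or negative) perfect cube.
Check small values of y:
  y = 0: RHS = -9 is not a perfect cube.
  y = 1: RHS = 20 is not a perfect cube.
  y = -1: RHS = -38 is not a perfect cube.
  y = 2: RHS = 223 is not a perfect cube.
  y = -2: RHS = -241 is not a perfect cube.
  y = 3: RHS = 774 is not a perfect cube.
  y = -3: RHS = -792 is not a perfect cube.
Continuing the search up to |y| = 30 finds no solutions either.
No (x, y) in the scanned range satisfies the equation.

No integer solutions with |y| ≤ 30.


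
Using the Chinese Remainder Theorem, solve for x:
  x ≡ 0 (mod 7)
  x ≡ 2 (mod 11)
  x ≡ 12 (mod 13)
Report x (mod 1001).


Moduli 7, 11, 13 are pairwise coprime; by CRT there is a unique solution modulo M = 7 · 11 · 13 = 1001.
Solve pairwise, accumulating the modulus:
  Start with x ≡ 0 (mod 7).
  Combine with x ≡ 2 (mod 11): since gcd(7, 11) = 1, we get a unique residue mod 77.
    Write x = 0 + 7·t and substitute into x ≡ 2 (mod 11): 7·t ≡ 2 − 0 = 2 (mod 11).
    The inverse of 7 mod 11 is 8 (since 7·8 = 56 = 5·11 + 1), so t ≡ 8·2 = 16 ≡ 5 (mod 11).
    Then x = 0 + 7·5 = 35, valid modulo lcm(7, 11) = 77: x ≡ 35 (mod 77).
  Combine with x ≡ 12 (mod 13): since gcd(77, 13) = 1, we get a unique residue mod 1001.
    Write x = 35 + 77·t and substitute into x ≡ 12 (mod 13): 77·t ≡ 12 − 35 = -23 (mod 13).
    Reduce coefficients mod 13: 12·t ≡ 3 (mod 13).
    The inverse of 12 mod 13 is 12 (since 12·12 = 144 = 11·13 + 1), so t ≡ 12·3 = 36 ≡ 10 (mod 13).
    Then x = 35 + 77·10 = 805, valid modulo lcm(77, 13) = 1001: x ≡ 805 (mod 1001).
Verify: 805 mod 7 = 0 ✓, 805 mod 11 = 2 ✓, 805 mod 13 = 12 ✓.

x ≡ 805 (mod 1001).


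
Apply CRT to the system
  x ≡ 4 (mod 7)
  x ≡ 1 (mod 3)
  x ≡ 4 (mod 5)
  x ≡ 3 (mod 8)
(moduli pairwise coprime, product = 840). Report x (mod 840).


Product of moduli M = 7 · 3 · 5 · 8 = 840.
Merge one congruence at a time:
  Start: x ≡ 4 (mod 7).
  Combine with x ≡ 1 (mod 3); new modulus lcm = 21.
    Write x = 4 + 7·t and substitute into x ≡ 1 (mod 3): 7·t ≡ 1 − 4 = -3 (mod 3).
    Reduce coefficients mod 3: 1·t ≡ 0 (mod 3).
    So t ≡ 0 (mod 3).
    Then x = 4 + 7·0 = 4, valid modulo lcm(7, 3) = 21: x ≡ 4 (mod 21).
  Combine with x ≡ 4 (mod 5); new modulus lcm = 105.
    Write x = 4 + 21·t and substitute into x ≡ 4 (mod 5): 21·t ≡ 4 − 4 = 0 (mod 5).
    Reduce coefficients mod 5: 1·t ≡ 0 (mod 5).
    So t ≡ 0 (mod 5).
    Then x = 4 + 21·0 = 4, valid modulo lcm(21, 5) = 105: x ≡ 4 (mod 105).
  Combine with x ≡ 3 (mod 8); new modulus lcm = 840.
    Write x = 4 + 105·t and substitute into x ≡ 3 (mod 8): 105·t ≡ 3 − 4 = -1 (mod 8).
    Reduce coefficients mod 8: 1·t ≡ 7 (mod 8).
    So t ≡ 7 (mod 8).
    Then x = 4 + 105·7 = 739, valid modulo lcm(105, 8) = 840: x ≡ 739 (mod 840).
Verify against each original: 739 mod 7 = 4, 739 mod 3 = 1, 739 mod 5 = 4, 739 mod 8 = 3.

x ≡ 739 (mod 840).


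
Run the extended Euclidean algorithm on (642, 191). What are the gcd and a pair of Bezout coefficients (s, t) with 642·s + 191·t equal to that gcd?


Euclidean algorithm on (642, 191) — divide until remainder is 0:
  642 = 3 · 191 + 69
  191 = 2 · 69 + 53
  69 = 1 · 53 + 16
  53 = 3 · 16 + 5
  16 = 3 · 5 + 1
  5 = 5 · 1 + 0
gcd(642, 191) = 1.
Track Bezout coefficients alongside the remainders: start with r₀ = 642 = a·1 + b·0 (s = 1, t = 0) and r₁ = 191 = a·0 + b·1 (s = 0, t = 1); each new remainder r_{k+1} = r_{k-1} − q_k·r_k inherits s_{k+1} = s_{k-1} − q_k·s_k, t_{k+1} = t_{k-1} − q_k·t_k, so r_k = a·s_k + b·t_k at every step:
  q = 3: r = 69, s = 1 − 3·0 = 1, t = 0 − 3·1 = -3  (check: 642·1 + 191·(-3) = 69)
  q = 2: r = 53, s = 0 − 2·1 = -2, t = 1 − 2·(-3) = 7  (check: 642·(-2) + 191·7 = 53)
  q = 1: r = 16, s = 1 − 1·(-2) = 3, t = -3 − 1·7 = -10  (check: 642·3 + 191·(-10) = 16)
  q = 3: r = 5, s = -2 − 3·3 = -11, t = 7 − 3·(-10) = 37  (check: 642·(-11) + 191·37 = 5)
  q = 3: r = 1, s = 3 − 3·(-11) = 36, t = -10 − 3·37 = -121  (check: 642·36 + 191·(-121) = 1)
The row with r = 1 (the gcd) gives the Bezout coefficients s = 36, t = -121.
Result: 642 · (36) + 191 · (-121) = 1.

gcd(642, 191) = 1; s = 36, t = -121 (check: 642·36 + 191·(-121) = 1).


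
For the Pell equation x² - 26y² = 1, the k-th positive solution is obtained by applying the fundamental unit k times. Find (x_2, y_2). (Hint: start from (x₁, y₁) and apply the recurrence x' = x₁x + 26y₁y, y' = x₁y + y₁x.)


Step 1: Find the fundamental solution (x₁, y₁) of x² - 26y² = 1.
  Expand √26 as a continued fraction. a₀ = ⌊√26⌋ = 5; iterate m_{k+1} = d_k·a_k − m_k, d_{k+1} = (26 − m_{k+1}²)/d_k, a_{k+1} = ⌊(a₀ + m_{k+1})/d_{k+1}⌋ (starting m₀ = 0, d₀ = 1), with convergents p_k = a_k·p_{k-1} + p_{k-2}, q_k = a_k·q_{k-1} + q_{k-2} (p₋₁ = 1, q₋₁ = 0):
  k = 0: a₀ = 5; p₀/q₀ = 5/1; p₀² − 26·q₀² = 25 − 26 = -1.
  k = 1: m = 5, d = 1, a = ⌊(5 + 5)/1⌋ = 10; p/q = (10·5 + 1)/(10·1 + 0) = 51/10; p² − 26·q² = 2601 − 2600 = 1.
  The first convergent with p² − 26·q² = 1 gives the fundamental solution (x₁, y₁) = (51, 10).
Step 2: Apply the recurrence (x_{n+1}, y_{n+1}) = (x₁x_n + 26y₁y_n, x₁y_n + y₁x_n) repeatedly.
  From (x_1, y_1) = (51, 10): x_2 = 51·51 + 26·10·10 = 5201; y_2 = 51·10 + 10·51 = 1020.
Step 3: Verify x_2² - 26·y_2² = 27050401 - 27050400 = 1 (should be 1). ✓

(x_1, y_1) = (51, 10); (x_2, y_2) = (5201, 1020).


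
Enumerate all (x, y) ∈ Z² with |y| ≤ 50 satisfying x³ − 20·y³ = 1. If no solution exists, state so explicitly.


The equation is x³ - 20y³ = 1. For fixed y, x³ = 20·y³ + 1, so a solution requires the RHS to be a perfect cube.
Strategy: iterate y from -50 to 50, compute RHS = 20·y³ + 1, and check whether it is a (positive or negative) perfect cube.
Check small values of y:
  y = 0: RHS = 1 = (1)³ ⇒ x = 1 works.
  y = 1: RHS = 21 is not a perfect cube.
  y = -1: RHS = -19 is not a perfect cube.
  y = 2: RHS = 161 is not a perfect cube.
  y = -2: RHS = -159 is not a perfect cube.
  y = 3: RHS = 541 is not a perfect cube.
  y = -3: RHS = -539 is not a perfect cube.
Continuing, at y = -7: RHS = -6859 = (-19)³ ⇒ x = -19 works.
Searching the remaining y in |y| ≤ 50 finds no further solutions.
Collected solutions: (1, 0), (-19, -7).

Solutions (with |y| ≤ 50): (1, 0), (-19, -7).


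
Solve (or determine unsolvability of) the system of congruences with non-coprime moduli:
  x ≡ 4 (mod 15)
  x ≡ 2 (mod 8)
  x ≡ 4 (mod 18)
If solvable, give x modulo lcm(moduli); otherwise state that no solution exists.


Moduli 15, 8, 18 are not pairwise coprime, so CRT works modulo lcm(m_i) when all pairwise compatibility conditions hold.
Pairwise compatibility: gcd(m_i, m_j) must divide a_i - a_j for every pair.
Merge one congruence at a time:
  Start: x ≡ 4 (mod 15).
  Combine with x ≡ 2 (mod 8): gcd(15, 8) = 1; 2 - 4 = -2, which IS divisible by 1, so compatible.
    Write x = 4 + 15·t and substitute into x ≡ 2 (mod 8): 15·t ≡ 2 − 4 = -2 (mod 8).
    Reduce coefficients mod 8: 7·t ≡ 6 (mod 8).
    The inverse of 7 mod 8 is 7 (since 7·7 = 49 = 6·8 + 1), so t ≡ 7·6 = 42 ≡ 2 (mod 8).
    Then x = 4 + 15·2 = 34, valid modulo lcm(15, 8) = 120: x ≡ 34 (mod 120).
  Combine with x ≡ 4 (mod 18): gcd(120, 18) = 6; 4 - 34 = -30, which IS divisible by 6, so compatible.
    Write x = 34 + 120·t and substitute into x ≡ 4 (mod 18): 120·t ≡ 4 − 34 = -30 (mod 18).
    Divide the congruence (and modulus) by g = 6: 20·t ≡ -5 (mod 3).
    Reduce coefficients mod 3: 2·t ≡ 1 (mod 3).
    The inverse of 2 mod 3 is 2 (since 2·2 = 4 = 1·3 + 1), so t ≡ 2·1 = 2 ≡ 2 (mod 3).
    Then x = 34 + 120·2 = 274, valid modulo lcm(120, 18) = 360: x ≡ 274 (mod 360).
Verify: 274 mod 15 = 4, 274 mod 8 = 2, 274 mod 18 = 4.

x ≡ 274 (mod 360).


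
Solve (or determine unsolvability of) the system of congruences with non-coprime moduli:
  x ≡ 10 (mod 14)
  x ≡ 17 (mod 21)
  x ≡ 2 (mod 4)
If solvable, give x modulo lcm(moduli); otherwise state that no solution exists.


Moduli 14, 21, 4 are not pairwise coprime, so CRT works modulo lcm(m_i) when all pairwise compatibility conditions hold.
Pairwise compatibility: gcd(m_i, m_j) must divide a_i - a_j for every pair.
Merge one congruence at a time:
  Start: x ≡ 10 (mod 14).
  Combine with x ≡ 17 (mod 21): gcd(14, 21) = 7; 17 - 10 = 7, which IS divisible by 7, so compatible.
    Write x = 10 + 14·t and substitute into x ≡ 17 (mod 21): 14·t ≡ 17 − 10 = 7 (mod 21).
    Divide the congruence (and modulus) by g = 7: 2·t ≡ 1 (mod 3).
    The inverse of 2 mod 3 is 2 (since 2·2 = 4 = 1·3 + 1), so t ≡ 2·1 = 2 ≡ 2 (mod 3).
    Then x = 10 + 14·2 = 38, valid modulo lcm(14, 21) = 42: x ≡ 38 (mod 42).
  Combine with x ≡ 2 (mod 4): gcd(42, 4) = 2; 2 - 38 = -36, which IS divisible by 2, so compatible.
    Write x = 38 + 42·t and substitute into x ≡ 2 (mod 4): 42·t ≡ 2 − 38 = -36 (mod 4).
    Divide the congruence (and modulus) by g = 2: 21·t ≡ -18 (mod 2).
    Reduce coefficients mod 2: 1·t ≡ 0 (mod 2).
    So t ≡ 0 (mod 2).
    Then x = 38 + 42·0 = 38, valid modulo lcm(42, 4) = 84: x ≡ 38 (mod 84).
Verify: 38 mod 14 = 10, 38 mod 21 = 17, 38 mod 4 = 2.

x ≡ 38 (mod 84).


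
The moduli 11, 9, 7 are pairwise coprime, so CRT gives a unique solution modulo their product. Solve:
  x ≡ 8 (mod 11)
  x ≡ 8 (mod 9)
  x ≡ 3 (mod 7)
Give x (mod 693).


Moduli 11, 9, 7 are pairwise coprime; by CRT there is a unique solution modulo M = 11 · 9 · 7 = 693.
Solve pairwise, accumulating the modulus:
  Start with x ≡ 8 (mod 11).
  Combine with x ≡ 8 (mod 9): since gcd(11, 9) = 1, we get a unique residue mod 99.
    Write x = 8 + 11·t and substitute into x ≡ 8 (mod 9): 11·t ≡ 8 − 8 = 0 (mod 9).
    Reduce coefficients mod 9: 2·t ≡ 0 (mod 9).
    The inverse of 2 mod 9 is 5 (since 2·5 = 10 = 1·9 + 1), so t ≡ 5·0 = 0 ≡ 0 (mod 9).
    Then x = 8 + 11·0 = 8, valid modulo lcm(11, 9) = 99: x ≡ 8 (mod 99).
  Combine with x ≡ 3 (mod 7): since gcd(99, 7) = 1, we get a unique residue mod 693.
    Write x = 8 + 99·t and substitute into x ≡ 3 (mod 7): 99·t ≡ 3 − 8 = -5 (mod 7).
    Reduce coefficients mod 7: 1·t ≡ 2 (mod 7).
    So t ≡ 2 (mod 7).
    Then x = 8 + 99·2 = 206, valid modulo lcm(99, 7) = 693: x ≡ 206 (mod 693).
Verify: 206 mod 11 = 8 ✓, 206 mod 9 = 8 ✓, 206 mod 7 = 3 ✓.

x ≡ 206 (mod 693).


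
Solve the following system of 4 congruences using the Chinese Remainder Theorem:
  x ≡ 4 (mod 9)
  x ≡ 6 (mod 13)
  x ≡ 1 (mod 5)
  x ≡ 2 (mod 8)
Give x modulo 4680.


Product of moduli M = 9 · 13 · 5 · 8 = 4680.
Merge one congruence at a time:
  Start: x ≡ 4 (mod 9).
  Combine with x ≡ 6 (mod 13); new modulus lcm = 117.
    Write x = 4 + 9·t and substitute into x ≡ 6 (mod 13): 9·t ≡ 6 − 4 = 2 (mod 13).
    The inverse of 9 mod 13 is 3 (since 9·3 = 27 = 2·13 + 1), so t ≡ 3·2 = 6 ≡ 6 (mod 13).
    Then x = 4 + 9·6 = 58, valid modulo lcm(9, 13) = 117: x ≡ 58 (mod 117).
  Combine with x ≡ 1 (mod 5); new modulus lcm = 585.
    Write x = 58 + 117·t and substitute into x ≡ 1 (mod 5): 117·t ≡ 1 − 58 = -57 (mod 5).
    Reduce coefficients mod 5: 2·t ≡ 3 (mod 5).
    The inverse of 2 mod 5 is 3 (since 2·3 = 6 = 1·5 + 1), so t ≡ 3·3 = 9 ≡ 4 (mod 5).
    Then x = 58 + 117·4 = 526, valid modulo lcm(117, 5) = 585: x ≡ 526 (mod 585).
  Combine with x ≡ 2 (mod 8); new modulus lcm = 4680.
    Write x = 526 + 585·t and substitute into x ≡ 2 (mod 8): 585·t ≡ 2 − 526 = -524 (mod 8).
    Reduce coefficients mod 8: 1·t ≡ 4 (mod 8).
    So t ≡ 4 (mod 8).
    Then x = 526 + 585·4 = 2866, valid modulo lcm(585, 8) = 4680: x ≡ 2866 (mod 4680).
Verify against each original: 2866 mod 9 = 4, 2866 mod 13 = 6, 2866 mod 5 = 1, 2866 mod 8 = 2.

x ≡ 2866 (mod 4680).


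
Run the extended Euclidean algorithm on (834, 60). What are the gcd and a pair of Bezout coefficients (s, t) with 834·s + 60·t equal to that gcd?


Euclidean algorithm on (834, 60) — divide until remainder is 0:
  834 = 13 · 60 + 54
  60 = 1 · 54 + 6
  54 = 9 · 6 + 0
gcd(834, 60) = 6.
Track Bezout coefficients alongside the remainders: start with r₀ = 834 = a·1 + b·0 (s = 1, t = 0) and r₁ = 60 = a·0 + b·1 (s = 0, t = 1); each new remainder r_{k+1} = r_{k-1} − q_k·r_k inherits s_{k+1} = s_{k-1} − q_k·s_k, t_{k+1} = t_{k-1} − q_k·t_k, so r_k = a·s_k + b·t_k at every step:
  q = 13: r = 54, s = 1 − 13·0 = 1, t = 0 − 13·1 = -13  (check: 834·1 + 60·(-13) = 54)
  q = 1: r = 6, s = 0 − 1·1 = -1, t = 1 − 1·(-13) = 14  (check: 834·(-1) + 60·14 = 6)
The row with r = 6 (the gcd) gives the Bezout coefficients s = -1, t = 14.
Result: 834 · (-1) + 60 · (14) = 6.

gcd(834, 60) = 6; s = -1, t = 14 (check: 834·(-1) + 60·14 = 6).


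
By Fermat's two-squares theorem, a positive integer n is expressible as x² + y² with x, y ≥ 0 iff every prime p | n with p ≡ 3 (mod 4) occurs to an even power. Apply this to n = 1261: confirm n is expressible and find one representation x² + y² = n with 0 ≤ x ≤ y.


Step 1: Factor n = 1261 = 13 · 97.
Step 2: Check the mod-4 condition on each prime factor: 13 ≡ 1 (mod 4), exponent 1; 97 ≡ 1 (mod 4), exponent 1.
All primes ≡ 3 (mod 4) appear to even exponent (or don't appear), so by the two-squares theorem n IS expressible as a sum of two squares.
Step 3: Build a representation. Here n = 13 · 97 is a product of primes ≡ 1 (mod 4). Each prime p ≡ 1 (mod 4) is itself a sum of two squares; find a² by testing p − a² for a perfect square:
  13: 13 − 1² = 12, 13 − 2² = 9 = 3² ⇒ 13 = 2² + 3².
  97: 97 − 1² = 96, 97 − 2² = 93, 97 − 3² = 88, 97 − 4² = 81 = 9² ⇒ 97 = 4² + 9².
  Combine using the Brahmagupta–Fibonacci identity (a² + b²)(c² + d²) = (ac − bd)² + (ad + bc)² = (ac + bd)² + (ad − bc)²:
  13 · 97 = 1261: from (2² + 3²)(4² + 9²), take (2·4 − 3·9, 2·9 + 3·4) = (8 − 27, 18 + 12) = (-19, 30); dropping signs (only squares matter) gives (19, 30); check 19² + 30² = 361 + 900 = 1261 ✓.
Step 4: Order so x ≤ y and verify: 19² + 30² = 361 + 900 = 1261 = n. ✓

n = 1261 = 19² + 30² (one valid representation with x ≤ y).


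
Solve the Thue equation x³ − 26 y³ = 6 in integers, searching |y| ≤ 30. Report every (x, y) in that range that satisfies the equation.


The equation is x³ - 26y³ = 6. For fixed y, x³ = 26·y³ + 6, so a solution requires the RHS to be a perfect cube.
Strategy: iterate y from -30 to 30, compute RHS = 26·y³ + 6, and check whether it is a (positive or negative) perfect cube.
Check small values of y:
  y = 0: RHS = 6 is not a perfect cube.
  y = 1: RHS = 32 is not a perfect cube.
  y = -1: RHS = -20 is not a perfect cube.
  y = 2: RHS = 214 is not a perfect cube.
  y = -2: RHS = -202 is not a perfect cube.
  y = 3: RHS = 708 is not a perfect cube.
  y = -3: RHS = -696 is not a perfect cube.
Continuing the search up to |y| = 30 finds no solutions either.
No (x, y) in the scanned range satisfies the equation.

No integer solutions with |y| ≤ 30.


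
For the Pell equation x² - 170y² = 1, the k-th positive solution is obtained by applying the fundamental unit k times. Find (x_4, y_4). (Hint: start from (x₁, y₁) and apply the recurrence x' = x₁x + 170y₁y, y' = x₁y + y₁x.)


Step 1: Find the fundamental solution (x₁, y₁) of x² - 170y² = 1.
  Expand √170 as a continued fraction. a₀ = ⌊√170⌋ = 13; iterate m_{k+1} = d_k·a_k − m_k, d_{k+1} = (170 − m_{k+1}²)/d_k, a_{k+1} = ⌊(a₀ + m_{k+1})/d_{k+1}⌋ (starting m₀ = 0, d₀ = 1), with convergents p_k = a_k·p_{k-1} + p_{k-2}, q_k = a_k·q_{k-1} + q_{k-2} (p₋₁ = 1, q₋₁ = 0):
  k = 0: a₀ = 13; p₀/q₀ = 13/1; p₀² − 170·q₀² = 169 − 170 = -1.
  k = 1: m = 13, d = 1, a = ⌊(13 + 13)/1⌋ = 26; p/q = (26·13 + 1)/(26·1 + 0) = 339/26; p² − 170·q² = 114921 − 114920 = 1.
  The first convergent with p² − 170·q² = 1 gives the fundamental solution (x₁, y₁) = (339, 26).
Step 2: Apply the recurrence (x_{n+1}, y_{n+1}) = (x₁x_n + 170y₁y_n, x₁y_n + y₁x_n) repeatedly.
  From (x_1, y_1) = (339, 26): x_2 = 339·339 + 170·26·26 = 229841; y_2 = 339·26 + 26·339 = 17628.
  From (x_2, y_2) = (229841, 17628): x_3 = 339·229841 + 170·26·17628 = 155831859; y_3 = 339·17628 + 26·229841 = 11951758.
  From (x_3, y_3) = (155831859, 11951758): x_4 = 339·155831859 + 170·26·11951758 = 105653770561; y_4 = 339·11951758 + 26·155831859 = 8103274296.
Step 3: Verify x_4² - 170·y_4² = 11162719233756430254721 - 11162719233756430254720 = 1 (should be 1). ✓

(x_1, y_1) = (339, 26); (x_4, y_4) = (105653770561, 8103274296).


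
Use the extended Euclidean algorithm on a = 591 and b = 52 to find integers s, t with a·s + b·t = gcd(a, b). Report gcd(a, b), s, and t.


Euclidean algorithm on (591, 52) — divide until remainder is 0:
  591 = 11 · 52 + 19
  52 = 2 · 19 + 14
  19 = 1 · 14 + 5
  14 = 2 · 5 + 4
  5 = 1 · 4 + 1
  4 = 4 · 1 + 0
gcd(591, 52) = 1.
Track Bezout coefficients alongside the remainders: start with r₀ = 591 = a·1 + b·0 (s = 1, t = 0) and r₁ = 52 = a·0 + b·1 (s = 0, t = 1); each new remainder r_{k+1} = r_{k-1} − q_k·r_k inherits s_{k+1} = s_{k-1} − q_k·s_k, t_{k+1} = t_{k-1} − q_k·t_k, so r_k = a·s_k + b·t_k at every step:
  q = 11: r = 19, s = 1 − 11·0 = 1, t = 0 − 11·1 = -11  (check: 591·1 + 52·(-11) = 19)
  q = 2: r = 14, s = 0 − 2·1 = -2, t = 1 − 2·(-11) = 23  (check: 591·(-2) + 52·23 = 14)
  q = 1: r = 5, s = 1 − 1·(-2) = 3, t = -11 − 1·23 = -34  (check: 591·3 + 52·(-34) = 5)
  q = 2: r = 4, s = -2 − 2·3 = -8, t = 23 − 2·(-34) = 91  (check: 591·(-8) + 52·91 = 4)
  q = 1: r = 1, s = 3 − 1·(-8) = 11, t = -34 − 1·91 = -125  (check: 591·11 + 52·(-125) = 1)
The row with r = 1 (the gcd) gives the Bezout coefficients s = 11, t = -125.
Result: 591 · (11) + 52 · (-125) = 1.

gcd(591, 52) = 1; s = 11, t = -125 (check: 591·11 + 52·(-125) = 1).


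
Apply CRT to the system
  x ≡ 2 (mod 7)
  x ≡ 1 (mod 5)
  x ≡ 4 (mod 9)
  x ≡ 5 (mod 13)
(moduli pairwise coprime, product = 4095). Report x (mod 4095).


Product of moduli M = 7 · 5 · 9 · 13 = 4095.
Merge one congruence at a time:
  Start: x ≡ 2 (mod 7).
  Combine with x ≡ 1 (mod 5); new modulus lcm = 35.
    Write x = 2 + 7·t and substitute into x ≡ 1 (mod 5): 7·t ≡ 1 − 2 = -1 (mod 5).
    Reduce coefficients mod 5: 2·t ≡ 4 (mod 5).
    The inverse of 2 mod 5 is 3 (since 2·3 = 6 = 1·5 + 1), so t ≡ 3·4 = 12 ≡ 2 (mod 5).
    Then x = 2 + 7·2 = 16, valid modulo lcm(7, 5) = 35: x ≡ 16 (mod 35).
  Combine with x ≡ 4 (mod 9); new modulus lcm = 315.
    Write x = 16 + 35·t and substitute into x ≡ 4 (mod 9): 35·t ≡ 4 − 16 = -12 (mod 9).
    Reduce coefficients mod 9: 8·t ≡ 6 (mod 9).
    The inverse of 8 mod 9 is 8 (since 8·8 = 64 = 7·9 + 1), so t ≡ 8·6 = 48 ≡ 3 (mod 9).
    Then x = 16 + 35·3 = 121, valid modulo lcm(35, 9) = 315: x ≡ 121 (mod 315).
  Combine with x ≡ 5 (mod 13); new modulus lcm = 4095.
    Write x = 121 + 315·t and substitute into x ≡ 5 (mod 13): 315·t ≡ 5 − 121 = -116 (mod 13).
    Reduce coefficients mod 13: 3·t ≡ 1 (mod 13).
    The inverse of 3 mod 13 is 9 (since 3·9 = 27 = 2·13 + 1), so t ≡ 9·1 = 9 ≡ 9 (mod 13).
    Then x = 121 + 315·9 = 2956, valid modulo lcm(315, 13) = 4095: x ≡ 2956 (mod 4095).
Verify against each original: 2956 mod 7 = 2, 2956 mod 5 = 1, 2956 mod 9 = 4, 2956 mod 13 = 5.

x ≡ 2956 (mod 4095).


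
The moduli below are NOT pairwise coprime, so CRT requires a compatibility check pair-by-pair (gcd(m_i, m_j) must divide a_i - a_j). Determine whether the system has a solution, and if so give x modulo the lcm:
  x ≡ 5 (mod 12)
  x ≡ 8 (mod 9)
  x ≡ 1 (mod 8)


Moduli 12, 9, 8 are not pairwise coprime, so CRT works modulo lcm(m_i) when all pairwise compatibility conditions hold.
Pairwise compatibility: gcd(m_i, m_j) must divide a_i - a_j for every pair.
Merge one congruence at a time:
  Start: x ≡ 5 (mod 12).
  Combine with x ≡ 8 (mod 9): gcd(12, 9) = 3; 8 - 5 = 3, which IS divisible by 3, so compatible.
    Write x = 5 + 12·t and substitute into x ≡ 8 (mod 9): 12·t ≡ 8 − 5 = 3 (mod 9).
    Divide the congruence (and modulus) by g = 3: 4·t ≡ 1 (mod 3).
    Reduce coefficients mod 3: 1·t ≡ 1 (mod 3).
    So t ≡ 1 (mod 3).
    Then x = 5 + 12·1 = 17, valid modulo lcm(12, 9) = 36: x ≡ 17 (mod 36).
  Combine with x ≡ 1 (mod 8): gcd(36, 8) = 4; 1 - 17 = -16, which IS divisible by 4, so compatible.
    Write x = 17 + 36·t and substitute into x ≡ 1 (mod 8): 36·t ≡ 1 − 17 = -16 (mod 8).
    Divide the congruence (and modulus) by g = 4: 9·t ≡ -4 (mod 2).
    Reduce coefficients mod 2: 1·t ≡ 0 (mod 2).
    So t ≡ 0 (mod 2).
    Then x = 17 + 36·0 = 17, valid modulo lcm(36, 8) = 72: x ≡ 17 (mod 72).
Verify: 17 mod 12 = 5, 17 mod 9 = 8, 17 mod 8 = 1.

x ≡ 17 (mod 72).


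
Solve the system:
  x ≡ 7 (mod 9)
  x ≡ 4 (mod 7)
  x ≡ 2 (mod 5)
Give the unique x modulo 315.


Moduli 9, 7, 5 are pairwise coprime; by CRT there is a unique solution modulo M = 9 · 7 · 5 = 315.
Solve pairwise, accumulating the modulus:
  Start with x ≡ 7 (mod 9).
  Combine with x ≡ 4 (mod 7): since gcd(9, 7) = 1, we get a unique residue mod 63.
    Write x = 7 + 9·t and substitute into x ≡ 4 (mod 7): 9·t ≡ 4 − 7 = -3 (mod 7).
    Reduce coefficients mod 7: 2·t ≡ 4 (mod 7).
    The inverse of 2 mod 7 is 4 (since 2·4 = 8 = 1·7 + 1), so t ≡ 4·4 = 16 ≡ 2 (mod 7).
    Then x = 7 + 9·2 = 25, valid modulo lcm(9, 7) = 63: x ≡ 25 (mod 63).
  Combine with x ≡ 2 (mod 5): since gcd(63, 5) = 1, we get a unique residue mod 315.
    Write x = 25 + 63·t and substitute into x ≡ 2 (mod 5): 63·t ≡ 2 − 25 = -23 (mod 5).
    Reduce coefficients mod 5: 3·t ≡ 2 (mod 5).
    The inverse of 3 mod 5 is 2 (since 3·2 = 6 = 1·5 + 1), so t ≡ 2·2 = 4 ≡ 4 (mod 5).
    Then x = 25 + 63·4 = 277, valid modulo lcm(63, 5) = 315: x ≡ 277 (mod 315).
Verify: 277 mod 9 = 7 ✓, 277 mod 7 = 4 ✓, 277 mod 5 = 2 ✓.

x ≡ 277 (mod 315).
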